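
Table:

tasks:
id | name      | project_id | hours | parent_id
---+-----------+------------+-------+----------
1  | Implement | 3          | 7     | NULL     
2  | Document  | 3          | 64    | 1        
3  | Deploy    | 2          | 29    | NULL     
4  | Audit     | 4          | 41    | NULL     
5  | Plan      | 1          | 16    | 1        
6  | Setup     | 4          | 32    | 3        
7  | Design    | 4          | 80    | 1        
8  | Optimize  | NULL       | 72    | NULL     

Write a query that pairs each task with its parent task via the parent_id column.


This is a self-join: tasks is joined to a second copy of itself, matching each row's parent_id to another row's id. Use LEFT JOIN so rows with parent_id=NULL are kept.
  - task 1 (Implement): parent_id=NULL -> NULL
  - task 2 (Document): parent_id=1 -> Implement
  - task 3 (Deploy): parent_id=NULL -> NULL
  - task 4 (Audit): parent_id=NULL -> NULL
  - task 5 (Plan): parent_id=1 -> Implement
  - task 6 (Setup): parent_id=3 -> Deploy
  - task 7 (Design): parent_id=1 -> Implement
  - task 8 (Optimize): parent_id=NULL -> NULL

SQL:
SELECT a.name AS item, b.name AS parent
FROM tasks a
LEFT JOIN tasks b ON a.parent_id = b.id

Result:
item      | parent   
----------+----------
Implement | NULL     
Document  | Implement
Deploy    | NULL     
Audit     | NULL     
Plan      | Implement
Setup     | Deploy   
Design    | Implement
Optimize  | NULL     


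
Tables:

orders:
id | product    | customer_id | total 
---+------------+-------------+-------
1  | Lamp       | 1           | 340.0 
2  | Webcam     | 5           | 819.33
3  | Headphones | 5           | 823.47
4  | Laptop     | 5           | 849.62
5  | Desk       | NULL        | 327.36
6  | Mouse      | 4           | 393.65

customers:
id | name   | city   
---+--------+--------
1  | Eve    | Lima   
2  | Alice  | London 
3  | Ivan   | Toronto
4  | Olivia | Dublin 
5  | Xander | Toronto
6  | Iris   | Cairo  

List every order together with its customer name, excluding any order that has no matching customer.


INNER JOIN keeps only orders rows whose customer_id matches an id in customers. Walk through each order:
  - order 1 (Lamp): customer_id=1 -> matches Eve
  - order 2 (Webcam): customer_id=5 -> matches Xander
  - order 3 (Headphones): customer_id=5 -> matches Xander
  - order 4 (Laptop): customer_id=5 -> matches Xander
  - order 5 (Desk): customer_id=NULL, no match -> dropped
  - order 6 (Mouse): customer_id=4 -> matches Olivia
So 1 of 6 rows is dropped.

SQL:
SELECT a.product, b.name AS customer
FROM orders a
INNER JOIN customers b ON a.customer_id = b.id

Result:
product    | customer
-----------+---------
Lamp       | Eve     
Webcam     | Xander  
Headphones | Xander  
Laptop     | Xander  
Mouse      | Olivia  


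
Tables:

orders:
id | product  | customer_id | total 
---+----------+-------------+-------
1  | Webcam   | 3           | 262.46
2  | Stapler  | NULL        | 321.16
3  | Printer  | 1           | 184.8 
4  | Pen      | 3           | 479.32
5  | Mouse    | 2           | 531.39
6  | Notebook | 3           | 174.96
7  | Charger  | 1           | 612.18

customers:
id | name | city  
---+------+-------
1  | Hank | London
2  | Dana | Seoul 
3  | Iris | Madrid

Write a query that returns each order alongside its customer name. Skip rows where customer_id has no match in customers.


INNER JOIN keeps only orders rows whose customer_id matches an id in customers. Walk through each order:
  - order 1 (Webcam): customer_id=3 -> matches Iris
  - order 2 (Stapler): customer_id=NULL, no match -> dropped
  - order 3 (Printer): customer_id=1 -> matches Hank
  - order 4 (Pen): customer_id=3 -> matches Iris
  - order 5 (Mouse): customer_id=2 -> matches Dana
  - order 6 (Notebook): customer_id=3 -> matches Iris
  - order 7 (Charger): customer_id=1 -> matches Hank
So 1 of 7 rows is dropped.

SQL:
SELECT a.product, b.name AS customer
FROM orders a
INNER JOIN customers b ON a.customer_id = b.id

Result:
product  | customer
---------+---------
Webcam   | Iris    
Printer  | Hank    
Pen      | Iris    
Mouse    | Dana    
Notebook | Iris    
Charger  | Hank    


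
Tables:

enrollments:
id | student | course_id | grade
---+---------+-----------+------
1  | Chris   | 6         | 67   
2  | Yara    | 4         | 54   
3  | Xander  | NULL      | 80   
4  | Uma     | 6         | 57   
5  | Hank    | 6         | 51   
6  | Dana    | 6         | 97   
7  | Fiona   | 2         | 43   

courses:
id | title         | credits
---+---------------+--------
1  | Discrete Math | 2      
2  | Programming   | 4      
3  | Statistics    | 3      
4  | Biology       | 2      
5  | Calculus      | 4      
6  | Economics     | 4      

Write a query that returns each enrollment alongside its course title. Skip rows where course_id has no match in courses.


INNER JOIN keeps only enrollments rows whose course_id matches an id in courses. Walk through each enrollment:
  - enrollment 1 (Chris): course_id=6 -> matches Economics
  - enrollment 2 (Yara): course_id=4 -> matches Biology
  - enrollment 3 (Xander): course_id=NULL, no match -> dropped
  - enrollment 4 (Uma): course_id=6 -> matches Economics
  - enrollment 5 (Hank): course_id=6 -> matches Economics
  - enrollment 6 (Dana): course_id=6 -> matches Economics
  - enrollment 7 (Fiona): course_id=2 -> matches Programming
So 1 of 7 rows is dropped.

SQL:
SELECT a.student, b.title AS course
FROM enrollments a
INNER JOIN courses b ON a.course_id = b.id

Result:
student | course     
--------+------------
Chris   | Economics  
Yara    | Biology    
Uma     | Economics  
Hank    | Economics  
Dana    | Economics  
Fiona   | Programming


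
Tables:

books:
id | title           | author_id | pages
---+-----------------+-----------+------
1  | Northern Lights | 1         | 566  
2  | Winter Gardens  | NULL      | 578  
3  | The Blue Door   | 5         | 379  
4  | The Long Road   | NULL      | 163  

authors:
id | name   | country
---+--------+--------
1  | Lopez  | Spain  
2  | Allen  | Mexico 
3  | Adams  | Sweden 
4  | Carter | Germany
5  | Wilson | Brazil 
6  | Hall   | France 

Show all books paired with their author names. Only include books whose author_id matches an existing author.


INNER JOIN keeps only books rows whose author_id matches an id in authors. Walk through each book:
  - book 1 (Northern Lights): author_id=1 -> matches Lopez
  - book 2 (Winter Gardens): author_id=NULL, no match -> dropped
  - book 3 (The Blue Door): author_id=5 -> matches Wilson
  - book 4 (The Long Road): author_id=NULL, no match -> dropped
So 2 of 4 rows are dropped.

SQL:
SELECT a.title, b.name AS author
FROM books a
INNER JOIN authors b ON a.author_id = b.id

Result:
title           | author
----------------+-------
Northern Lights | Lopez 
The Blue Door   | Wilson


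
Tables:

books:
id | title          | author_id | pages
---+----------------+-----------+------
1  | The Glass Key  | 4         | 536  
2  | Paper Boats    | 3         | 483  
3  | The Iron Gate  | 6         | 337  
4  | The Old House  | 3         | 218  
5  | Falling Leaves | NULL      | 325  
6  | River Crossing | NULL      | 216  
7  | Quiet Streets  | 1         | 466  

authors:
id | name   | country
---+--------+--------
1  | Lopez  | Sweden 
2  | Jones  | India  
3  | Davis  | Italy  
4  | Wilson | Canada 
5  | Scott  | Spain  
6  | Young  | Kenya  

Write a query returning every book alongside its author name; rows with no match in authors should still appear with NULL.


LEFT JOIN keeps every row from books (the left table); where author_id has no match in authors, the author columns become NULL. Walk through each book:
  - book 1 (The Glass Key): author_id=4 -> matches Wilson
  - book 2 (Paper Boats): author_id=3 -> matches Davis
  - book 3 (The Iron Gate): author_id=6 -> matches Young
  - book 4 (The Old House): author_id=3 -> matches Davis
  - book 5 (Falling Leaves): author_id=NULL, no match -> kept with NULL
  - book 6 (River Crossing): author_id=NULL, no match -> kept with NULL
  - book 7 (Quiet Streets): author_id=1 -> matches Lopez
All 7 rows appear; 2 have NULL author.

SQL:
SELECT a.title, b.name AS author
FROM books a
LEFT JOIN authors b ON a.author_id = b.id

Result:
title          | author
---------------+-------
The Glass Key  | Wilson
Paper Boats    | Davis 
The Iron Gate  | Young 
The Old House  | Davis 
Falling Leaves | NULL  
River Crossing | NULL  
Quiet Streets  | Lopez 


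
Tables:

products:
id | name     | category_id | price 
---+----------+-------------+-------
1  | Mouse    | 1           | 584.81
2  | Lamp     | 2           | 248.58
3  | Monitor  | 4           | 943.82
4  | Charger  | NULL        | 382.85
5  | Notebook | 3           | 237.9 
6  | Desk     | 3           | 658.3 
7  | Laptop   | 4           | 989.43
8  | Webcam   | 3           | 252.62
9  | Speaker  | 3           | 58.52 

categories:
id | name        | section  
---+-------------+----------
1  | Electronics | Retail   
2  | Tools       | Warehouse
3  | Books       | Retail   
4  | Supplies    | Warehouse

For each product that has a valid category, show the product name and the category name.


INNER JOIN keeps only products rows whose category_id matches an id in categories. Walk through each product:
  - product 1 (Mouse): category_id=1 -> matches Electronics
  - product 2 (Lamp): category_id=2 -> matches Tools
  - product 3 (Monitor): category_id=4 -> matches Supplies
  - product 4 (Charger): category_id=NULL, no match -> dropped
  - product 5 (Notebook): category_id=3 -> matches Books
  - product 6 (Desk): category_id=3 -> matches Books
  - product 7 (Laptop): category_id=4 -> matches Supplies
  - product 8 (Webcam): category_id=3 -> matches Books
  - product 9 (Speaker): category_id=3 -> matches Books
So 1 of 9 rows is dropped.

SQL:
SELECT a.name, b.name AS category
FROM products a
INNER JOIN categories b ON a.category_id = b.id

Result:
name     | category   
---------+------------
Mouse    | Electronics
Lamp     | Tools      
Monitor  | Supplies   
Notebook | Books      
Desk     | Books      
Laptop   | Supplies   
Webcam   | Books      
Speaker  | Books      


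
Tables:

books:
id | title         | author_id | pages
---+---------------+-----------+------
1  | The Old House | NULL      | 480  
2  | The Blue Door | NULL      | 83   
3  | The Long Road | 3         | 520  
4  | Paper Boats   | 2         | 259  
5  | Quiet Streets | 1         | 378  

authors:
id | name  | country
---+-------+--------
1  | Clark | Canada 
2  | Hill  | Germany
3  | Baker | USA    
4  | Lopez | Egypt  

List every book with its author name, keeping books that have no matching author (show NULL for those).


LEFT JOIN keeps every row from books (the left table); where author_id has no match in authors, the author columns become NULL. Walk through each book:
  - book 1 (The Old House): author_id=NULL, no match -> kept with NULL
  - book 2 (The Blue Door): author_id=NULL, no match -> kept with NULL
  - book 3 (The Long Road): author_id=3 -> matches Baker
  - book 4 (Paper Boats): author_id=2 -> matches Hill
  - book 5 (Quiet Streets): author_id=1 -> matches Clark
All 5 rows appear; 2 have NULL author.

SQL:
SELECT a.title, b.name AS author
FROM books a
LEFT JOIN authors b ON a.author_id = b.id

Result:
title         | author
--------------+-------
The Old House | NULL  
The Blue Door | NULL  
The Long Road | Baker 
Paper Boats   | Hill  
Quiet Streets | Clark 


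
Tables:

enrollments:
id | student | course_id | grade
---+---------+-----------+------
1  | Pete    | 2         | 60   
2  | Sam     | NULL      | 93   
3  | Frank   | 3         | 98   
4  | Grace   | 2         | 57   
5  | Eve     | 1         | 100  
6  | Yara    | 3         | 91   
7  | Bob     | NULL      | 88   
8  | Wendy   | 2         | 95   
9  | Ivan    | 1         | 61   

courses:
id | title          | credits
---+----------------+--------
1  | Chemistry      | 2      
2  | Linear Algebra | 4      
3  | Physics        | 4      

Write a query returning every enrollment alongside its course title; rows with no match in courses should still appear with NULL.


LEFT JOIN keeps every row from enrollments (the left table); where course_id has no match in courses, the course columns become NULL. Walk through each enrollment:
  - enrollment 1 (Pete): course_id=2 -> matches Linear Algebra
  - enrollment 2 (Sam): course_id=NULL, no match -> kept with NULL
  - enrollment 3 (Frank): course_id=3 -> matches Physics
  - enrollment 4 (Grace): course_id=2 -> matches Linear Algebra
  - enrollment 5 (Eve): course_id=1 -> matches Chemistry
  - enrollment 6 (Yara): course_id=3 -> matches Physics
  - enrollment 7 (Bob): course_id=NULL, no match -> kept with NULL
  - enrollment 8 (Wendy): course_id=2 -> matches Linear Algebra
  - enrollment 9 (Ivan): course_id=1 -> matches Chemistry
All 9 rows appear; 2 have NULL course.

SQL:
SELECT a.student, b.title AS course
FROM enrollments a
LEFT JOIN courses b ON a.course_id = b.id

Result:
student | course        
--------+---------------
Pete    | Linear Algebra
Sam     | NULL          
Frank   | Physics       
Grace   | Linear Algebra
Eve     | Chemistry     
Yara    | Physics       
Bob     | NULL          
Wendy   | Linear Algebra
Ivan    | Chemistry     


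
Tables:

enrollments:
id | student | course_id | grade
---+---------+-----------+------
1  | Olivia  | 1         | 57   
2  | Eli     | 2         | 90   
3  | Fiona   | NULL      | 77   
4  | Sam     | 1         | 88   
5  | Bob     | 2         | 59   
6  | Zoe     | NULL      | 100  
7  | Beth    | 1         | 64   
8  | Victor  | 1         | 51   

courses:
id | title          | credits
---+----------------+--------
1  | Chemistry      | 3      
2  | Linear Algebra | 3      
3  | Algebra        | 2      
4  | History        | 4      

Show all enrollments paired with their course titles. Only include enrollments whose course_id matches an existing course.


INNER JOIN keeps only enrollments rows whose course_id matches an id in courses. Walk through each enrollment:
  - enrollment 1 (Olivia): course_id=1 -> matches Chemistry
  - enrollment 2 (Eli): course_id=2 -> matches Linear Algebra
  - enrollment 3 (Fiona): course_id=NULL, no match -> dropped
  - enrollment 4 (Sam): course_id=1 -> matches Chemistry
  - enrollment 5 (Bob): course_id=2 -> matches Linear Algebra
  - enrollment 6 (Zoe): course_id=NULL, no match -> dropped
  - enrollment 7 (Beth): course_id=1 -> matches Chemistry
  - enrollment 8 (Victor): course_id=1 -> matches Chemistry
So 2 of 8 rows are dropped.

SQL:
SELECT a.student, b.title AS course
FROM enrollments a
INNER JOIN courses b ON a.course_id = b.id

Result:
student | course        
--------+---------------
Olivia  | Chemistry     
Eli     | Linear Algebra
Sam     | Chemistry     
Bob     | Linear Algebra
Beth    | Chemistry     
Victor  | Chemistry     


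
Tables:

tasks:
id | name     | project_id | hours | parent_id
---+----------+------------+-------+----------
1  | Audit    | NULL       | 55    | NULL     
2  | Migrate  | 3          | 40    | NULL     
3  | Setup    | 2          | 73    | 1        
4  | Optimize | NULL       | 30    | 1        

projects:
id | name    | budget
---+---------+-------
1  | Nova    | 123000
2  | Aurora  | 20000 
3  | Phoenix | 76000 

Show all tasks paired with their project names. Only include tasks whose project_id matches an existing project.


INNER JOIN keeps only tasks rows whose project_id matches an id in projects. Walk through each task:
  - task 1 (Audit): project_id=NULL, no match -> dropped
  - task 2 (Migrate): project_id=3 -> matches Phoenix
  - task 3 (Setup): project_id=2 -> matches Aurora
  - task 4 (Optimize): project_id=NULL, no match -> dropped
So 2 of 4 rows are dropped.

SQL:
SELECT a.name, b.name AS project
FROM tasks a
INNER JOIN projects b ON a.project_id = b.id

Result:
name    | project
--------+--------
Migrate | Phoenix
Setup   | Aurora 


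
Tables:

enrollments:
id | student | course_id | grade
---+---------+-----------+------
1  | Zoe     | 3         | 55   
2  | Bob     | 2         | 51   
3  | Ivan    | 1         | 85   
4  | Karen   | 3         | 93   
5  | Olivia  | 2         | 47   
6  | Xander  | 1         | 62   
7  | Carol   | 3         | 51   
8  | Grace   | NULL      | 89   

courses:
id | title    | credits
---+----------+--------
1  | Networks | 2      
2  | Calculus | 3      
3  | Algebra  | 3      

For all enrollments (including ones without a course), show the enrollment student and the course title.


LEFT JOIN keeps every row from enrollments (the left table); where course_id has no match in courses, the course columns become NULL. Walk through each enrollment:
  - enrollment 1 (Zoe): course_id=3 -> matches Algebra
  - enrollment 2 (Bob): course_id=2 -> matches Calculus
  - enrollment 3 (Ivan): course_id=1 -> matches Networks
  - enrollment 4 (Karen): course_id=3 -> matches Algebra
  - enrollment 5 (Olivia): course_id=2 -> matches Calculus
  - enrollment 6 (Xander): course_id=1 -> matches Networks
  - enrollment 7 (Carol): course_id=3 -> matches Algebra
  - enrollment 8 (Grace): course_id=NULL, no match -> kept with NULL
All 8 rows appear; 1 has NULL course.

SQL:
SELECT a.student, b.title AS course
FROM enrollments a
LEFT JOIN courses b ON a.course_id = b.id

Result:
student | course  
--------+---------
Zoe     | Algebra 
Bob     | Calculus
Ivan    | Networks
Karen   | Algebra 
Olivia  | Calculus
Xander  | Networks
Carol   | Algebra 
Grace   | NULL    


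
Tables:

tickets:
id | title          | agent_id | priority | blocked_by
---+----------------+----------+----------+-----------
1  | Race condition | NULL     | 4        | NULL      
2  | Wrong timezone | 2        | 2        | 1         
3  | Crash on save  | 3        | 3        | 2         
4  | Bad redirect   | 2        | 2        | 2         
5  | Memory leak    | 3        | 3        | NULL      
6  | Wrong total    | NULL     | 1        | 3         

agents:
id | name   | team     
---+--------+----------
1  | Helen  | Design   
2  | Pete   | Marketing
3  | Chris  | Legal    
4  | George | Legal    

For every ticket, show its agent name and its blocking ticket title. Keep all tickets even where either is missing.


Two LEFT JOINs from the same base table tickets: one to agents via agent_id, one to tickets itself via blocked_by. Both are LEFT so every ticket is preserved.
Match against agents:
  - ticket 1 (Race condition): agent_id=NULL, no match -> kept with NULL
  - ticket 2 (Wrong timezone): agent_id=2 -> matches Pete
  - ticket 3 (Crash on save): agent_id=3 -> matches Chris
  - ticket 4 (Bad redirect): agent_id=2 -> matches Pete
  - ticket 5 (Memory leak): agent_id=3 -> matches Chris
  - ticket 6 (Wrong total): agent_id=NULL, no match -> kept with NULL
Match against tickets (self):
  - ticket 1 (Race condition): blocked_by=NULL -> NULL
  - ticket 2 (Wrong timezone): blocked_by=1 -> Race condition
  - ticket 3 (Crash on save): blocked_by=2 -> Wrong timezone
  - ticket 4 (Bad redirect): blocked_by=2 -> Wrong timezone
  - ticket 5 (Memory leak): blocked_by=NULL -> NULL
  - ticket 6 (Wrong total): blocked_by=3 -> Crash on save

SQL:
SELECT a.title, b.name AS agent, c.title AS blocked_by
FROM tickets a
LEFT JOIN agents b ON a.agent_id = b.id
LEFT JOIN tickets c ON a.blocked_by = c.id

Result:
title          | agent | blocked_by    
---------------+-------+---------------
Race condition | NULL  | NULL          
Wrong timezone | Pete  | Race condition
Crash on save  | Chris | Wrong timezone
Bad redirect   | Pete  | Wrong timezone
Memory leak    | Chris | NULL          
Wrong total    | NULL  | Crash on save 


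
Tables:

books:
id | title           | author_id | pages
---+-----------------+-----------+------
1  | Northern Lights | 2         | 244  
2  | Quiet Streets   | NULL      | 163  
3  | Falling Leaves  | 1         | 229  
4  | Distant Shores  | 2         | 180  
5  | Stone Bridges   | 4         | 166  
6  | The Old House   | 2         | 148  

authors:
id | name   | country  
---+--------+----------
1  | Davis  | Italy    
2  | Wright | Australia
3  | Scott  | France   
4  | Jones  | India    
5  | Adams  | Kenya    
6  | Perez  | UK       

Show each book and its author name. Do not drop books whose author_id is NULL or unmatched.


LEFT JOIN keeps every row from books (the left table); where author_id has no match in authors, the author columns become NULL. Walk through each book:
  - book 1 (Northern Lights): author_id=2 -> matches Wright
  - book 2 (Quiet Streets): author_id=NULL, no match -> kept with NULL
  - book 3 (Falling Leaves): author_id=1 -> matches Davis
  - book 4 (Distant Shores): author_id=2 -> matches Wright
  - book 5 (Stone Bridges): author_id=4 -> matches Jones
  - book 6 (The Old House): author_id=2 -> matches Wright
All 6 rows appear; 1 has NULL author.

SQL:
SELECT a.title, b.name AS author
FROM books a
LEFT JOIN authors b ON a.author_id = b.id

Result:
title           | author
----------------+-------
Northern Lights | Wright
Quiet Streets   | NULL  
Falling Leaves  | Davis 
Distant Shores  | Wright
Stone Bridges   | Jones 
The Old House   | Wright


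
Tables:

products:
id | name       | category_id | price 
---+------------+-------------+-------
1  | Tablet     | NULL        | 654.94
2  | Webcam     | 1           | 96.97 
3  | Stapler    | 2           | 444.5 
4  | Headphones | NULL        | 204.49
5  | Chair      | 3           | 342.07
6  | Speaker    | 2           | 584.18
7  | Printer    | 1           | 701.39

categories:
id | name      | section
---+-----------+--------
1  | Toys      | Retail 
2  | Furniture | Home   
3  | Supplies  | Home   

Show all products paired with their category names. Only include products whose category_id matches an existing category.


INNER JOIN keeps only products rows whose category_id matches an id in categories. Walk through each product:
  - product 1 (Tablet): category_id=NULL, no match -> dropped
  - product 2 (Webcam): category_id=1 -> matches Toys
  - product 3 (Stapler): category_id=2 -> matches Furniture
  - product 4 (Headphones): category_id=NULL, no match -> dropped
  - product 5 (Chair): category_id=3 -> matches Supplies
  - product 6 (Speaker): category_id=2 -> matches Furniture
  - product 7 (Printer): category_id=1 -> matches Toys
So 2 of 7 rows are dropped.

SQL:
SELECT a.name, b.name AS category
FROM products a
INNER JOIN categories b ON a.category_id = b.id

Result:
name    | category 
--------+----------
Webcam  | Toys     
Stapler | Furniture
Chair   | Supplies 
Speaker | Furniture
Printer | Toys     


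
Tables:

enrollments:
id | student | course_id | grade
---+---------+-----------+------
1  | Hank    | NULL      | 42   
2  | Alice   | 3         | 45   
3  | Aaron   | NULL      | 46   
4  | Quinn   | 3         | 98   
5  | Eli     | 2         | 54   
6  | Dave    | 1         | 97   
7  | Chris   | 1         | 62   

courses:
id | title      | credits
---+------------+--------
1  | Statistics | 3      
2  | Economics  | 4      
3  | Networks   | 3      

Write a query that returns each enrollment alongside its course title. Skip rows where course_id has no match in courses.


INNER JOIN keeps only enrollments rows whose course_id matches an id in courses. Walk through each enrollment:
  - enrollment 1 (Hank): course_id=NULL, no match -> dropped
  - enrollment 2 (Alice): course_id=3 -> matches Networks
  - enrollment 3 (Aaron): course_id=NULL, no match -> dropped
  - enrollment 4 (Quinn): course_id=3 -> matches Networks
  - enrollment 5 (Eli): course_id=2 -> matches Economics
  - enrollment 6 (Dave): course_id=1 -> matches Statistics
  - enrollment 7 (Chris): course_id=1 -> matches Statistics
So 2 of 7 rows are dropped.

SQL:
SELECT a.student, b.title AS course
FROM enrollments a
INNER JOIN courses b ON a.course_id = b.id

Result:
student | course    
--------+-----------
Alice   | Networks  
Quinn   | Networks  
Eli     | Economics 
Dave    | Statistics
Chris   | Statistics


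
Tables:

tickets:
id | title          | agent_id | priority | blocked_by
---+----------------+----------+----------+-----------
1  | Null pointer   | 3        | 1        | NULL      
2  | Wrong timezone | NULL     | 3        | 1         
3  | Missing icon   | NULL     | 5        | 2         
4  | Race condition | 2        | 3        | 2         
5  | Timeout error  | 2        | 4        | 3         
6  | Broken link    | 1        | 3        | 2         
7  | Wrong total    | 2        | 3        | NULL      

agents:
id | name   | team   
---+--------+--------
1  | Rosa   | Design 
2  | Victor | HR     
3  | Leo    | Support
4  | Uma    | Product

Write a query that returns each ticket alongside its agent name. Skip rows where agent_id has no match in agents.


INNER JOIN keeps only tickets rows whose agent_id matches an id in agents. Walk through each ticket:
  - ticket 1 (Null pointer): agent_id=3 -> matches Leo
  - ticket 2 (Wrong timezone): agent_id=NULL, no match -> dropped
  - ticket 3 (Missing icon): agent_id=NULL, no match -> dropped
  - ticket 4 (Race condition): agent_id=2 -> matches Victor
  - ticket 5 (Timeout error): agent_id=2 -> matches Victor
  - ticket 6 (Broken link): agent_id=1 -> matches Rosa
  - ticket 7 (Wrong total): agent_id=2 -> matches Victor
So 2 of 7 rows are dropped.

SQL:
SELECT a.title, b.name AS agent
FROM tickets a
INNER JOIN agents b ON a.agent_id = b.id

Result:
title          | agent 
---------------+-------
Null pointer   | Leo   
Race condition | Victor
Timeout error  | Victor
Broken link    | Rosa  
Wrong total    | Victor


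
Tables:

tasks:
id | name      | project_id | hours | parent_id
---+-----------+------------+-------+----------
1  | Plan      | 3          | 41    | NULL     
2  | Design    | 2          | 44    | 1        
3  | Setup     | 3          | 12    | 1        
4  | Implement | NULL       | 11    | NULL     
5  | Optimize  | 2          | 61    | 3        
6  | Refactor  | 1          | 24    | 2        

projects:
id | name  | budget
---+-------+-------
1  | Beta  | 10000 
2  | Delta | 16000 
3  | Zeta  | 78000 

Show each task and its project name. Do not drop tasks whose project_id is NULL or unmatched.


LEFT JOIN keeps every row from tasks (the left table); where project_id has no match in projects, the project columns become NULL. Walk through each task:
  - task 1 (Plan): project_id=3 -> matches Zeta
  - task 2 (Design): project_id=2 -> matches Delta
  - task 3 (Setup): project_id=3 -> matches Zeta
  - task 4 (Implement): project_id=NULL, no match -> kept with NULL
  - task 5 (Optimize): project_id=2 -> matches Delta
  - task 6 (Refactor): project_id=1 -> matches Beta
All 6 rows appear; 1 has NULL project.

SQL:
SELECT a.name, b.name AS project
FROM tasks a
LEFT JOIN projects b ON a.project_id = b.id

Result:
name      | project
----------+--------
Plan      | Zeta   
Design    | Delta  
Setup     | Zeta   
Implement | NULL   
Optimize  | Delta  
Refactor  | Beta   


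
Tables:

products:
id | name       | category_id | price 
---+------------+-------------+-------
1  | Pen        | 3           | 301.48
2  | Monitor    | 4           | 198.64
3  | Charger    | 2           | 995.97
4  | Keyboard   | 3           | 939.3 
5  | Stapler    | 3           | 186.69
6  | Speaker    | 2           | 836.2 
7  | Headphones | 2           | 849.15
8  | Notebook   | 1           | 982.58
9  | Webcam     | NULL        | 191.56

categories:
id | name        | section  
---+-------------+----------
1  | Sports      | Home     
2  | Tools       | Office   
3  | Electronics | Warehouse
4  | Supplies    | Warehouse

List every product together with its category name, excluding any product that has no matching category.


INNER JOIN keeps only products rows whose category_id matches an id in categories. Walk through each product:
  - product 1 (Pen): category_id=3 -> matches Electronics
  - product 2 (Monitor): category_id=4 -> matches Supplies
  - product 3 (Charger): category_id=2 -> matches Tools
  - product 4 (Keyboard): category_id=3 -> matches Electronics
  - product 5 (Stapler): category_id=3 -> matches Electronics
  - product 6 (Speaker): category_id=2 -> matches Tools
  - product 7 (Headphones): category_id=2 -> matches Tools
  - product 8 (Notebook): category_id=1 -> matches Sports
  - product 9 (Webcam): category_id=NULL, no match -> dropped
So 1 of 9 rows is dropped.

SQL:
SELECT a.name, b.name AS category
FROM products a
INNER JOIN categories b ON a.category_id = b.id

Result:
name       | category   
-----------+------------
Pen        | Electronics
Monitor    | Supplies   
Charger    | Tools      
Keyboard   | Electronics
Stapler    | Electronics
Speaker    | Tools      
Headphones | Tools      
Notebook   | Sports     


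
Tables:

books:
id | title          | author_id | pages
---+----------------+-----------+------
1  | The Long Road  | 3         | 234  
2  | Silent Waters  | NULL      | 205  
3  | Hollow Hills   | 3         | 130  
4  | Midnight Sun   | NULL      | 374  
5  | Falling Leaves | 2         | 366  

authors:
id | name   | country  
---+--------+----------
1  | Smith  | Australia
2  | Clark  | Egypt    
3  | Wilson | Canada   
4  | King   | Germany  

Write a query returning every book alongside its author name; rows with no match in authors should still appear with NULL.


LEFT JOIN keeps every row from books (the left table); where author_id has no match in authors, the author columns become NULL. Walk through each book:
  - book 1 (The Long Road): author_id=3 -> matches Wilson
  - book 2 (Silent Waters): author_id=NULL, no match -> kept with NULL
  - book 3 (Hollow Hills): author_id=3 -> matches Wilson
  - book 4 (Midnight Sun): author_id=NULL, no match -> kept with NULL
  - book 5 (Falling Leaves): author_id=2 -> matches Clark
All 5 rows appear; 2 have NULL author.

SQL:
SELECT a.title, b.name AS author
FROM books a
LEFT JOIN authors b ON a.author_id = b.id

Result:
title          | author
---------------+-------
The Long Road  | Wilson
Silent Waters  | NULL  
Hollow Hills   | Wilson
Midnight Sun   | NULL  
Falling Leaves | Clark 


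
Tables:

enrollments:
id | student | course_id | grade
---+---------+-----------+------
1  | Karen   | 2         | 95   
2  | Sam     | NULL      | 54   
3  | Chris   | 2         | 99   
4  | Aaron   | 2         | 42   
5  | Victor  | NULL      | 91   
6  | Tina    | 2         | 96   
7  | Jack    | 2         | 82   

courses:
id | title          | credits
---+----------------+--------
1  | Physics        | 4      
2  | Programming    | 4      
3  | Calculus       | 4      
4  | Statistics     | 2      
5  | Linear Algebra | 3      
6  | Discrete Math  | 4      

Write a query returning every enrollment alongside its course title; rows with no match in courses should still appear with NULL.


LEFT JOIN keeps every row from enrollments (the left table); where course_id has no match in courses, the course columns become NULL. Walk through each enrollment:
  - enrollment 1 (Karen): course_id=2 -> matches Programming
  - enrollment 2 (Sam): course_id=NULL, no match -> kept with NULL
  - enrollment 3 (Chris): course_id=2 -> matches Programming
  - enrollment 4 (Aaron): course_id=2 -> matches Programming
  - enrollment 5 (Victor): course_id=NULL, no match -> kept with NULL
  - enrollment 6 (Tina): course_id=2 -> matches Programming
  - enrollment 7 (Jack): course_id=2 -> matches Programming
All 7 rows appear; 2 have NULL course.

SQL:
SELECT a.student, b.title AS course
FROM enrollments a
LEFT JOIN courses b ON a.course_id = b.id

Result:
student | course     
--------+------------
Karen   | Programming
Sam     | NULL       
Chris   | Programming
Aaron   | Programming
Victor  | NULL       
Tina    | Programming
Jack    | Programming


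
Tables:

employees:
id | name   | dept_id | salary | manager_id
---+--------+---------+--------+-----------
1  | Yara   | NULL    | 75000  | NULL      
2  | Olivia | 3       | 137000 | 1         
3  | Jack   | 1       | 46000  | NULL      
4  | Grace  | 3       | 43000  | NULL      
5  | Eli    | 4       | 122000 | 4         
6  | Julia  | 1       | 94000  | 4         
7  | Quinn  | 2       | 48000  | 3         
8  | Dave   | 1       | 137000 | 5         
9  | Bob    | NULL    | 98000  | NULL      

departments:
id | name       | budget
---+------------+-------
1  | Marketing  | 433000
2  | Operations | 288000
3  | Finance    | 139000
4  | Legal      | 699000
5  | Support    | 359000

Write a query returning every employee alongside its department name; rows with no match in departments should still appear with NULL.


LEFT JOIN keeps every row from employees (the left table); where dept_id has no match in departments, the department columns become NULL. Walk through each employee:
  - employee 1 (Yara): dept_id=NULL, no match -> kept with NULL
  - employee 2 (Olivia): dept_id=3 -> matches Finance
  - employee 3 (Jack): dept_id=1 -> matches Marketing
  - employee 4 (Grace): dept_id=3 -> matches Finance
  - employee 5 (Eli): dept_id=4 -> matches Legal
  - employee 6 (Julia): dept_id=1 -> matches Marketing
  - employee 7 (Quinn): dept_id=2 -> matches Operations
  - employee 8 (Dave): dept_id=1 -> matches Marketing
  - employee 9 (Bob): dept_id=NULL, no match -> kept with NULL
All 9 rows appear; 2 have NULL department.

SQL:
SELECT a.name, b.name AS department
FROM employees a
LEFT JOIN departments b ON a.dept_id = b.id

Result:
name   | department
-------+-----------
Yara   | NULL      
Olivia | Finance   
Jack   | Marketing 
Grace  | Finance   
Eli    | Legal     
Julia  | Marketing 
Quinn  | Operations
Dave   | Marketing 
Bob    | NULL      


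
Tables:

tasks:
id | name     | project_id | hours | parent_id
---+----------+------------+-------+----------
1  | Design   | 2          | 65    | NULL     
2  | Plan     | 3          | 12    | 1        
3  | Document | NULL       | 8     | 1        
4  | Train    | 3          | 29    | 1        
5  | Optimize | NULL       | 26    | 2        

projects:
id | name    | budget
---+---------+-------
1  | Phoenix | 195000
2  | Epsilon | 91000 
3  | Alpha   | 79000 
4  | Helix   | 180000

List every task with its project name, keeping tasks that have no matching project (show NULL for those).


LEFT JOIN keeps every row from tasks (the left table); where project_id has no match in projects, the project columns become NULL. Walk through each task:
  - task 1 (Design): project_id=2 -> matches Epsilon
  - task 2 (Plan): project_id=3 -> matches Alpha
  - task 3 (Document): project_id=NULL, no match -> kept with NULL
  - task 4 (Train): project_id=3 -> matches Alpha
  - task 5 (Optimize): project_id=NULL, no match -> kept with NULL
All 5 rows appear; 2 have NULL project.

SQL:
SELECT a.name, b.name AS project
FROM tasks a
LEFT JOIN projects b ON a.project_id = b.id

Result:
name     | project
---------+--------
Design   | Epsilon
Plan     | Alpha  
Document | NULL   
Train    | Alpha  
Optimize | NULL   


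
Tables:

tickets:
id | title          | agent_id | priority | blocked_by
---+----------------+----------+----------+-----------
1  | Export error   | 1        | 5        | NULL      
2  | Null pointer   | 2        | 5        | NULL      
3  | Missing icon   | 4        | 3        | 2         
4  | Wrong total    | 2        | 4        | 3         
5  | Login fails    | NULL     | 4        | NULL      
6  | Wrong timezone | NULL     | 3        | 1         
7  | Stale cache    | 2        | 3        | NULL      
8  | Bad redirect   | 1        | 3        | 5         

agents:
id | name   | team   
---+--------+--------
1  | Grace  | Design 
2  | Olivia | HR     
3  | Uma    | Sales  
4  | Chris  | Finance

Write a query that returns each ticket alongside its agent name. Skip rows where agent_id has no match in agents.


INNER JOIN keeps only tickets rows whose agent_id matches an id in agents. Walk through each ticket:
  - ticket 1 (Export error): agent_id=1 -> matches Grace
  - ticket 2 (Null pointer): agent_id=2 -> matches Olivia
  - ticket 3 (Missing icon): agent_id=4 -> matches Chris
  - ticket 4 (Wrong total): agent_id=2 -> matches Olivia
  - ticket 5 (Login fails): agent_id=NULL, no match -> dropped
  - ticket 6 (Wrong timezone): agent_id=NULL, no match -> dropped
  - ticket 7 (Stale cache): agent_id=2 -> matches Olivia
  - ticket 8 (Bad redirect): agent_id=1 -> matches Grace
So 2 of 8 rows are dropped.

SQL:
SELECT a.title, b.name AS agent
FROM tickets a
INNER JOIN agents b ON a.agent_id = b.id

Result:
title        | agent 
-------------+-------
Export error | Grace 
Null pointer | Olivia
Missing icon | Chris 
Wrong total  | Olivia
Stale cache  | Olivia
Bad redirect | Grace 


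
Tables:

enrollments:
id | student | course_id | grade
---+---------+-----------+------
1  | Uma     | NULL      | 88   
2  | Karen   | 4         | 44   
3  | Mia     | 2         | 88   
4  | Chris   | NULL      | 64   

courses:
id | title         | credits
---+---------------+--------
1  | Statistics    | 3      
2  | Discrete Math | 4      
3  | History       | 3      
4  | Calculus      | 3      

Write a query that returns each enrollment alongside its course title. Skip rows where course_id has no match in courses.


INNER JOIN keeps only enrollments rows whose course_id matches an id in courses. Walk through each enrollment:
  - enrollment 1 (Uma): course_id=NULL, no match -> dropped
  - enrollment 2 (Karen): course_id=4 -> matches Calculus
  - enrollment 3 (Mia): course_id=2 -> matches Discrete Math
  - enrollment 4 (Chris): course_id=NULL, no match -> dropped
So 2 of 4 rows are dropped.

SQL:
SELECT a.student, b.title AS course
FROM enrollments a
INNER JOIN courses b ON a.course_id = b.id

Result:
student | course       
--------+--------------
Karen   | Calculus     
Mia     | Discrete Math


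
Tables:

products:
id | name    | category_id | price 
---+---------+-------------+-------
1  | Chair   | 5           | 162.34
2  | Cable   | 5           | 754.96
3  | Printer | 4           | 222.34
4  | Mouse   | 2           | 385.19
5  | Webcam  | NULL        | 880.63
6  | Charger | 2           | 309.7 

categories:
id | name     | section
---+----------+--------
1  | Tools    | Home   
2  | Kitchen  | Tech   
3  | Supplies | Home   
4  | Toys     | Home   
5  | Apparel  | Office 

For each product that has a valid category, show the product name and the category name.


INNER JOIN keeps only products rows whose category_id matches an id in categories. Walk through each product:
  - product 1 (Chair): category_id=5 -> matches Apparel
  - product 2 (Cable): category_id=5 -> matches Apparel
  - product 3 (Printer): category_id=4 -> matches Toys
  - product 4 (Mouse): category_id=2 -> matches Kitchen
  - product 5 (Webcam): category_id=NULL, no match -> dropped
  - product 6 (Charger): category_id=2 -> matches Kitchen
So 1 of 6 rows is dropped.

SQL:
SELECT a.name, b.name AS category
FROM products a
INNER JOIN categories b ON a.category_id = b.id

Result:
name    | category
--------+---------
Chair   | Apparel 
Cable   | Apparel 
Printer | Toys    
Mouse   | Kitchen 
Charger | Kitchen 


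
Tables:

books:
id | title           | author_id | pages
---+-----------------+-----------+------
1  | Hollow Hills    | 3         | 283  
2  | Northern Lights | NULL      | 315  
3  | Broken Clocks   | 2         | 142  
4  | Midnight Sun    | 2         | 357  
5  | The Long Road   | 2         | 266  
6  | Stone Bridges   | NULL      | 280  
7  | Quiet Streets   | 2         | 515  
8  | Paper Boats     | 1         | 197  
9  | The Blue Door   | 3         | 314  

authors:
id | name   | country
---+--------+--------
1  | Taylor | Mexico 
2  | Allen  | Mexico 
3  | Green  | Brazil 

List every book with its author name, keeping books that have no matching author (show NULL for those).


LEFT JOIN keeps every row from books (the left table); where author_id has no match in authors, the author columns become NULL. Walk through each book:
  - book 1 (Hollow Hills): author_id=3 -> matches Green
  - book 2 (Northern Lights): author_id=NULL, no match -> kept with NULL
  - book 3 (Broken Clocks): author_id=2 -> matches Allen
  - book 4 (Midnight Sun): author_id=2 -> matches Allen
  - book 5 (The Long Road): author_id=2 -> matches Allen
  - book 6 (Stone Bridges): author_id=NULL, no match -> kept with NULL
  - book 7 (Quiet Streets): author_id=2 -> matches Allen
  - book 8 (Paper Boats): author_id=1 -> matches Taylor
  - book 9 (The Blue Door): author_id=3 -> matches Green
All 9 rows appear; 2 have NULL author.

SQL:
SELECT a.title, b.name AS author
FROM books a
LEFT JOIN authors b ON a.author_id = b.id

Result:
title           | author
----------------+-------
Hollow Hills    | Green 
Northern Lights | NULL  
Broken Clocks   | Allen 
Midnight Sun    | Allen 
The Long Road   | Allen 
Stone Bridges   | NULL  
Quiet Streets   | Allen 
Paper Boats     | Taylor
The Blue Door   | Green 
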